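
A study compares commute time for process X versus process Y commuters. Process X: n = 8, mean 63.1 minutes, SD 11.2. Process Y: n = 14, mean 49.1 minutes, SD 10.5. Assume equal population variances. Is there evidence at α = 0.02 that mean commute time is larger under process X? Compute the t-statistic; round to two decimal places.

2.94

Let group 1 = process X, group 2 = process Y. H0: μ_1 = μ_2; H1: μ_1 > μ_2 (two-sample pooled-variance t-test, right-tailed).
s_p² = [(8−1)·11.2² + (14−1)·10.5²]/(8+14−2) = 115.566
t = (63.1 − 49.1)/√[115.566·(1/8 + 1/14)] = 2.94
df = n₁ + n₂ − 2 = 20
p-value = P(T ≥ 2.94) ≈ 0.0041
Since p ≈ 0.0041 < α = 0.02, reject H0; the data support H1.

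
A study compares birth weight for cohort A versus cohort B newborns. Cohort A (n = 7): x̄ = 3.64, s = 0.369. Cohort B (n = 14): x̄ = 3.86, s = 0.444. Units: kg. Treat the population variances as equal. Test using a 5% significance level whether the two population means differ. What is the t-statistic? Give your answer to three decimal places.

-1.127

Let group 1 = cohort A, group 2 = cohort B. H0: μ_1 = μ_2; H1: μ_1 ≠ μ_2 (two-sample pooled-variance t-test, two-sided).
s_p² = [(7−1)·0.369² + (14−1)·0.444²]/(7+14−2) = 0.177881
t = (3.64 − 3.86)/√[0.177881·(1/7 + 1/14)] = -1.127
df = n₁ + n₂ − 2 = 19
Two-sided p-value ≈ 0.2738
Since p ≈ 0.2738 > α = 0.05, fail to reject H0; the data do not provide sufficient evidence against H0.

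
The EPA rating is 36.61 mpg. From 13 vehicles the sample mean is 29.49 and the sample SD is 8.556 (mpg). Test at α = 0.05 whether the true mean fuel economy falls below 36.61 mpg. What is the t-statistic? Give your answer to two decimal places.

H0: μ = 36.61; H1: μ < 36.61 (one-sample t-test, left-tailed).
t = (x̄ − μ₀)/(s/√n) = (29.49 − 36.61)/(8.556/√13) = -3.00
df = n − 1 = 12
p-value = P(T ≤ -3.00) ≈ 0.0055
Since p ≈ 0.0055 < α = 0.05, reject H0; the data support H1.

-3.00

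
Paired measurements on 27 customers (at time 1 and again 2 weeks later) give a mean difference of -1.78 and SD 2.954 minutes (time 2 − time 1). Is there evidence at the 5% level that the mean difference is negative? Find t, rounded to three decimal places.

-3.131

H0: μ_d = 0; H1: μ_d < 0 (paired t-test on the differences, left-tailed).
t = d̄/(s_d/√n) = -1.78/(2.954/√27) = -3.131
df = n − 1 = 26
p-value = P(T ≤ -3.131) ≈ 0.002
Since p ≈ 0.002 < α = 0.05, reject H0; the evidence is statistically significant.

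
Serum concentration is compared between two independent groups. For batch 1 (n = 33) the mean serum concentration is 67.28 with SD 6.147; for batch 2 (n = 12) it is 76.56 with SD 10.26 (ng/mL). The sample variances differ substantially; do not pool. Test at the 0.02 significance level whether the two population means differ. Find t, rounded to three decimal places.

-2.947

Let group 1 = batch 1, group 2 = batch 2. H0: μ_1 = μ_2; H1: μ_1 ≠ μ_2 (Welch's two-sample t-test, two-sided).
t = (x̄_1 − x̄_2)/√(s_1²/n_1 + s_2²/n_2) = (67.28 − 76.56)/√(6.147²/33 + 10.26²/12) = -2.947
Welch–Satterthwaite df ≈ 13.98
Two-sided p-value ≈ 0.011
Since p ≈ 0.011 < α = 0.02, reject H0; the evidence is statistically significant.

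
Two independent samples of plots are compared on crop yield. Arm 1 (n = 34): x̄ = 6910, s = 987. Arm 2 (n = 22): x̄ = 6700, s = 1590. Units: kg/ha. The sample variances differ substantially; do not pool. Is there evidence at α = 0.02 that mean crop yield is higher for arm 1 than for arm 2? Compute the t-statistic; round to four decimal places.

Let group 1 = arm 1, group 2 = arm 2. H0: μ_1 = μ_2; H1: μ_1 > μ_2 (Welch's two-sample t-test, right-tailed).
t = (x̄_1 − x̄_2)/√(s_1²/n_1 + s_2²/n_2) = (6910 − 6700)/√(987²/34 + 1590²/22) = 0.5542
Welch–Satterthwaite df ≈ 31.53
p-value = P(T ≥ 0.5542) ≈ 0.292
Since p ≈ 0.292 > α = 0.02, fail to reject H0; the data do not provide sufficient evidence against H0.

0.5542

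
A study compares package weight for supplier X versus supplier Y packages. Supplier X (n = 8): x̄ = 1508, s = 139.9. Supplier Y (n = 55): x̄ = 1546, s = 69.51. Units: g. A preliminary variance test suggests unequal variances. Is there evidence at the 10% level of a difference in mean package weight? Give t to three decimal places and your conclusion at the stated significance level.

t = -0.755; fail to reject H0

Let group 1 = supplier X, group 2 = supplier Y. H0: μ_1 = μ_2; H1: μ_1 ≠ μ_2 (Welch's two-sample t-test, two-sided).
t = (x̄_1 − x̄_2)/√(s_1²/n_1 + s_2²/n_2) = (1508 − 1546)/√(139.9²/8 + 69.51²/55) = -0.755
Welch–Satterthwaite df ≈ 7.51
Two-sided p-value ≈ 0.4734
Since p ≈ 0.4734 > α = 0.1, fail to reject H0; the data do not provide sufficient evidence against H0.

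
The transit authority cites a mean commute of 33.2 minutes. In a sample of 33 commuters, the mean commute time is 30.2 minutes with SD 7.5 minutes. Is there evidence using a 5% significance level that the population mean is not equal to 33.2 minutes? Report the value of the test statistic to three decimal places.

H0: μ = 33.2; H1: μ ≠ 33.2 (one-sample t-test, two-sided).
t = (x̄ − μ₀)/(s/√n) = (30.2 − 33.2)/(7.5/√33) = -2.298
df = n − 1 = 32
Two-sided p-value ≈ 0.028
Since p ≈ 0.028 < α = 0.05, reject H0; the evidence is statistically significant.

-2.298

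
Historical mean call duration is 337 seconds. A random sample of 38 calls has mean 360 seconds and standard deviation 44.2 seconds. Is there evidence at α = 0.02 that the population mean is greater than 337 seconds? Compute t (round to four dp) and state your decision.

t = 3.2077; reject H0

H0: μ = 337; H1: μ > 337 (one-sample t-test, right-tailed).
t = (x̄ − μ₀)/(s/√n) = (360 − 337)/(44.2/√38) = 3.2077
df = n − 1 = 37
p-value = P(T ≥ 3.2077) ≈ 0.001
Since p ≈ 0.001 < α = 0.02, reject H0; the evidence is statistically significant.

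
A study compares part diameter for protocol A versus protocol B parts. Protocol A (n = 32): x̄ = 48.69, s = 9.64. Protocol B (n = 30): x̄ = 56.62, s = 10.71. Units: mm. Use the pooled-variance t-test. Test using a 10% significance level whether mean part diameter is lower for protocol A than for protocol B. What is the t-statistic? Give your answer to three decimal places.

Let group 1 = protocol A, group 2 = protocol B. H0: μ_1 = μ_2; H1: μ_1 < μ_2 (two-sample pooled-variance t-test, left-tailed).
s_p² = [(32−1)·9.64² + (30−1)·10.71²]/(32+30−2) = 103.454
t = (48.69 − 56.62)/√[103.454·(1/32 + 1/30)] = -3.068
df = n₁ + n₂ − 2 = 60
p-value = P(T ≤ -3.068) ≈ 0.002
Since p ≈ 0.002 < α = 0.1, reject H0; the evidence is statistically significant.

-3.068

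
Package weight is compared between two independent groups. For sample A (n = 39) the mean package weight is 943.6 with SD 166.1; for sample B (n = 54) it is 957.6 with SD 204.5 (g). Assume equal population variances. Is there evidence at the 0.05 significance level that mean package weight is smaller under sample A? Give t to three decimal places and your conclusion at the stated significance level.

t = -0.352; fail to reject H0

Let group 1 = sample A, group 2 = sample B. H0: μ_1 = μ_2; H1: μ_1 < μ_2 (two-sample pooled-variance t-test, left-tailed).
s_p² = [(39−1)·166.1² + (54−1)·204.5²]/(39+54−2) = 35877.6
t = (943.6 − 957.6)/√[35877.6·(1/39 + 1/54)] = -0.352
df = n₁ + n₂ − 2 = 91
p-value = P(T ≤ -0.352) ≈ 0.3629
Since p ≈ 0.3629 > α = 0.05, fail to reject H0; the evidence is not statistically significant.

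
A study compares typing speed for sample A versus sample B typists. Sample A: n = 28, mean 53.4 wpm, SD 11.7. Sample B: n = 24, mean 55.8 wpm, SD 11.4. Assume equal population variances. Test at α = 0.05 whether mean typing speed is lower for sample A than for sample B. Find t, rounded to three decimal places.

-0.746

Let group 1 = sample A, group 2 = sample B. H0: μ_1 = μ_2; H1: μ_1 < μ_2 (two-sample pooled-variance t-test, left-tailed).
s_p² = [(28−1)·11.7² + (24−1)·11.4²]/(28+24−2) = 133.702
t = (53.4 − 55.8)/√[133.702·(1/28 + 1/24)] = -0.746
df = n₁ + n₂ − 2 = 50
p-value = P(T ≤ -0.746) ≈ 0.2295
Since p ≈ 0.2295 > α = 0.05, fail to reject H0; the data do not provide sufficient evidence against H0.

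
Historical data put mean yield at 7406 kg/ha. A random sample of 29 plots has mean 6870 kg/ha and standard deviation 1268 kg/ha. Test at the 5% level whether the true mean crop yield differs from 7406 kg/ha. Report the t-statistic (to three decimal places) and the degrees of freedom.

H0: μ = 7406; H1: μ ≠ 7406 (one-sample t-test, two-sided).
t = (x̄ − μ₀)/(s/√n) = (6870 − 7406)/(1268/√29) = -2.276
df = n − 1 = 28
Two-sided p-value ≈ 0.031
Since p ≈ 0.031 < α = 0.05, reject H0; the evidence is statistically significant.

t = -2.276, df = 28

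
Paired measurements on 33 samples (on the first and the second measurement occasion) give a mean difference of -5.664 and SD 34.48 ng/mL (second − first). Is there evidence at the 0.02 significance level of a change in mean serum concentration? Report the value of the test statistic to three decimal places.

-0.944

H0: μ_d = 0; H1: μ_d ≠ 0 (paired t-test on the differences, two-sided).
t = d̄/(s_d/√n) = -5.664/(34.48/√33) = -0.944
df = n − 1 = 32
Two-sided p-value ≈ 0.352
Since p ≈ 0.352 > α = 0.02, fail to reject H0; the data do not provide sufficient evidence against H0.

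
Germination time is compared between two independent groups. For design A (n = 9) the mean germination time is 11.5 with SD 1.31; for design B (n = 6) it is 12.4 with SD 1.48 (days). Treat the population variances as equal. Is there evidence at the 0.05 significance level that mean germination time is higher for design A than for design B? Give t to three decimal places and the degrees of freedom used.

t = -1.239, df = 13

Let group 1 = design A, group 2 = design B. H0: μ_1 = μ_2; H1: μ_1 > μ_2 (two-sample pooled-variance t-test, right-tailed).
s_p² = [(9−1)·1.31² + (6−1)·1.48²]/(9+6−2) = 1.89852
t = (11.5 − 12.4)/√[1.89852·(1/9 + 1/6)] = -1.239
df = n₁ + n₂ − 2 = 13
p-value = P(T ≥ -1.239) ≈ 0.881
Since p ≈ 0.881 > α = 0.05, fail to reject H0; the data do not provide sufficient evidence against H0.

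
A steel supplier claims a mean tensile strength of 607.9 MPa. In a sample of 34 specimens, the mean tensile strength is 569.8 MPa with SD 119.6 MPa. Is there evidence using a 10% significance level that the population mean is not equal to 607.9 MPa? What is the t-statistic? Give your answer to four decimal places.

H0: μ = 607.9; H1: μ ≠ 607.9 (one-sample t-test, two-sided).
t = (x̄ − μ₀)/(s/√n) = (569.8 − 607.9)/(119.6/√34) = -1.8575
df = n − 1 = 33
Two-sided p-value ≈ 0.072
Since p ≈ 0.072 < α = 0.1, reject H0; the data support H1.

-1.8575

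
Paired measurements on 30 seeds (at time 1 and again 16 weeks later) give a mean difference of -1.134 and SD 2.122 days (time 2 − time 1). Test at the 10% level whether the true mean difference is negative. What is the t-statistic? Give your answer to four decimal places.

-2.9270

H0: μ_d = 0; H1: μ_d < 0 (paired t-test on the differences, left-tailed).
t = d̄/(s_d/√n) = -1.134/(2.122/√30) = -2.9270
df = n − 1 = 29
p-value = P(T ≤ -2.9270) ≈ 0.003
Since p ≈ 0.003 < α = 0.1, reject H0; the evidence is statistically significant.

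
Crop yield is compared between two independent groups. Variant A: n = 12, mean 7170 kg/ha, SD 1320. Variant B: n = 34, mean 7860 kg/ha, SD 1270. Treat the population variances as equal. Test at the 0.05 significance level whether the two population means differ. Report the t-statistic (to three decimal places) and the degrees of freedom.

t = -1.602, df = 44

Let group 1 = variant A, group 2 = variant B. H0: μ_1 = μ_2; H1: μ_1 ≠ μ_2 (two-sample pooled-variance t-test, two-sided).
s_p² = [(12−1)·1320² + (34−1)·1270²]/(12+34−2) = 1645280
t = (7170 − 7860)/√[1645280·(1/12 + 1/34)] = -1.602
df = n₁ + n₂ − 2 = 44
Two-sided p-value ≈ 0.116
Since p ≈ 0.116 > α = 0.05, fail to reject H0; the data do not provide sufficient evidence against H0.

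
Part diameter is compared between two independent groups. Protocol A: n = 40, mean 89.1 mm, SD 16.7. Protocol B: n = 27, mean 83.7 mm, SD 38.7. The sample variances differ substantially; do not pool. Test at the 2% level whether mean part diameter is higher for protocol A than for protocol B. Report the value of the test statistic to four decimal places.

Let group 1 = protocol A, group 2 = protocol B. H0: μ_1 = μ_2; H1: μ_1 > μ_2 (Welch's two-sample t-test, right-tailed).
t = (x̄_1 − x̄_2)/√(s_1²/n_1 + s_2²/n_2) = (89.1 − 83.7)/√(16.7²/40 + 38.7²/27) = 0.6834
Welch–Satterthwaite df ≈ 32.60
p-value = P(T ≥ 0.6834) ≈ 0.250
Since p ≈ 0.250 > α = 0.02, fail to reject H0; the data do not provide sufficient evidence against H0.

0.6834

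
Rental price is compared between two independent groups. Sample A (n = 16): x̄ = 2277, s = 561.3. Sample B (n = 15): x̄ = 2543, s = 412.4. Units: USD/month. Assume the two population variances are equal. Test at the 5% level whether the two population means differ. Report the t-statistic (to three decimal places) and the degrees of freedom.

Let group 1 = sample A, group 2 = sample B. H0: μ_1 = μ_2; H1: μ_1 ≠ μ_2 (two-sample pooled-variance t-test, two-sided).
s_p² = [(16−1)·561.3² + (15−1)·412.4²]/(16+15−2) = 245065
t = (2277 − 2543)/√[245065·(1/16 + 1/15)] = -1.495
df = n₁ + n₂ − 2 = 29
Two-sided p-value ≈ 0.146
Since p ≈ 0.146 > α = 0.05, fail to reject H0; the data do not provide sufficient evidence against H0.

t = -1.495, df = 29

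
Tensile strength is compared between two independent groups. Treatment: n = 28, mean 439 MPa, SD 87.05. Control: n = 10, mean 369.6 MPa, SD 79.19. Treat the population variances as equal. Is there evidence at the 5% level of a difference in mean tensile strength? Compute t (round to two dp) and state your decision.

Let group 1 = treatment, group 2 = control. H0: μ_1 = μ_2; H1: μ_1 ≠ μ_2 (two-sample pooled-variance t-test, two-sided).
s_p² = [(28−1)·87.05² + (10−1)·79.19²]/(28+10−2) = 7251.04
t = (439 − 369.6)/√[7251.04·(1/28 + 1/10)] = 2.21
df = n₁ + n₂ − 2 = 36
Two-sided p-value ≈ 0.033
Since p ≈ 0.033 < α = 0.05, reject H0; the evidence is statistically significant.

t = 2.21; reject H0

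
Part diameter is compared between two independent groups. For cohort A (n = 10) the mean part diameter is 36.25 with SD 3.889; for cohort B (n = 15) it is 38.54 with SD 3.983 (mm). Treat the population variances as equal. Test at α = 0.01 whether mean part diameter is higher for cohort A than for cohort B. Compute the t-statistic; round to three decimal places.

-1.421

Let group 1 = cohort A, group 2 = cohort B. H0: μ_1 = μ_2; H1: μ_1 > μ_2 (two-sample pooled-variance t-test, right-tailed).
s_p² = [(10−1)·3.889² + (15−1)·3.983²]/(10+15−2) = 15.5747
t = (36.25 − 38.54)/√[15.5747·(1/10 + 1/15)] = -1.421
df = n₁ + n₂ − 2 = 23
p-value = P(T ≥ -1.421) ≈ 0.916
Since p ≈ 0.916 > α = 0.01, fail to reject H0; the data do not provide sufficient evidence against H0.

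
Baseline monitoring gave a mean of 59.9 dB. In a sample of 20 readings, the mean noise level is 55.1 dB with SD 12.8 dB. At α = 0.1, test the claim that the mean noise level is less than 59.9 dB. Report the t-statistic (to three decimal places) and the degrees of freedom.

t = -1.677, df = 19

H0: μ = 59.9; H1: μ < 59.9 (one-sample t-test, left-tailed).
t = (x̄ − μ₀)/(s/√n) = (55.1 − 59.9)/(12.8/√20) = -1.677
df = n − 1 = 19
p-value = P(T ≤ -1.677) ≈ 0.055
Since p ≈ 0.055 < α = 0.1, reject H0; the data support H1.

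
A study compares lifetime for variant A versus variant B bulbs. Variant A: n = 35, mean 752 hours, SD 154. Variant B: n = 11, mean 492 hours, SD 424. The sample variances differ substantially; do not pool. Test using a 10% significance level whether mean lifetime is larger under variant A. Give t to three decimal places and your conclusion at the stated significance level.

Let group 1 = variant A, group 2 = variant B. H0: μ_1 = μ_2; H1: μ_1 > μ_2 (Welch's two-sample t-test, right-tailed).
t = (x̄_1 − x̄_2)/√(s_1²/n_1 + s_2²/n_2) = (752 − 492)/√(154²/35 + 424²/11) = 1.993
Welch–Satterthwaite df ≈ 10.84
p-value = P(T ≥ 1.993) ≈ 0.0360
Since p ≈ 0.0360 < α = 0.1, reject H0; the evidence is statistically significant.

t = 1.993; reject H0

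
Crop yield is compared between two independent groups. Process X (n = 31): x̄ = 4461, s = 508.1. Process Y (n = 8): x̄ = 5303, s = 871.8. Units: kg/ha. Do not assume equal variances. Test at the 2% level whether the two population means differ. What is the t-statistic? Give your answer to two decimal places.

-2.62

Let group 1 = process X, group 2 = process Y. H0: μ_1 = μ_2; H1: μ_1 ≠ μ_2 (Welch's two-sample t-test, two-sided).
t = (x̄_1 − x̄_2)/√(s_1²/n_1 + s_2²/n_2) = (4461 − 5303)/√(508.1²/31 + 871.8²/8) = -2.62
Welch–Satterthwaite df ≈ 8.27
Two-sided p-value ≈ 0.030
Since p ≈ 0.030 > α = 0.02, fail to reject H0; the evidence is not statistically significant.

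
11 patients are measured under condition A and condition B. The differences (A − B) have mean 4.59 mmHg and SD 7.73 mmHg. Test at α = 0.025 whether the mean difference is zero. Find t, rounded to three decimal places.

H0: μ_d = 0; H1: μ_d ≠ 0 (paired t-test on the differences, two-sided).
t = d̄/(s_d/√n) = 4.59/(7.73/√11) = 1.969
df = n − 1 = 10
Two-sided p-value ≈ 0.0772
Since p ≈ 0.0772 > α = 0.025, fail to reject H0; the evidence is not statistically significant.

1.969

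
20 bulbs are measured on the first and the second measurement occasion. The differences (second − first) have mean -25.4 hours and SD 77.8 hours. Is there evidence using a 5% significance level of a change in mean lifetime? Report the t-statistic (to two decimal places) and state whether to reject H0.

H0: μ_d = 0; H1: μ_d ≠ 0 (paired t-test on the differences, two-sided).
t = d̄/(s_d/√n) = -25.4/(77.8/√20) = -1.46
df = n − 1 = 19
Two-sided p-value ≈ 0.161
Since p ≈ 0.161 > α = 0.05, fail to reject H0; the evidence is not statistically significant.

t = -1.46; fail to reject H0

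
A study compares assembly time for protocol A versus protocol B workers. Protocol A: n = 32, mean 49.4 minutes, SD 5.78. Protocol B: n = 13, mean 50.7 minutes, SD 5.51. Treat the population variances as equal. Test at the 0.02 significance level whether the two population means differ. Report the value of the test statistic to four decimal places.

-0.6927

Let group 1 = protocol A, group 2 = protocol B. H0: μ_1 = μ_2; H1: μ_1 ≠ μ_2 (two-sample pooled-variance t-test, two-sided).
s_p² = [(32−1)·5.78² + (13−1)·5.51²]/(32+13−2) = 32.5577
t = (49.4 − 50.7)/√[32.5577·(1/32 + 1/13)] = -0.6927
df = n₁ + n₂ − 2 = 43
Two-sided p-value ≈ 0.492
Since p ≈ 0.492 > α = 0.02, fail to reject H0; the data do not provide sufficient evidence against H0.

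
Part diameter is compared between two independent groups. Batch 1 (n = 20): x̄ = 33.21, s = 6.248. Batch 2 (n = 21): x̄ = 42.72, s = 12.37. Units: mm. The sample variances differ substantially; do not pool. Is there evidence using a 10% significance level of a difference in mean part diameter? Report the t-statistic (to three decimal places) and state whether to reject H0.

t = -3.129; reject H0

Let group 1 = batch 1, group 2 = batch 2. H0: μ_1 = μ_2; H1: μ_1 ≠ μ_2 (Welch's two-sample t-test, two-sided).
t = (x̄_1 − x̄_2)/√(s_1²/n_1 + s_2²/n_2) = (33.21 − 42.72)/√(6.248²/20 + 12.37²/21) = -3.129
Welch–Satterthwaite df ≈ 29.89
Two-sided p-value ≈ 0.004
Since p ≈ 0.004 < α = 0.1, reject H0; the evidence is statistically significant.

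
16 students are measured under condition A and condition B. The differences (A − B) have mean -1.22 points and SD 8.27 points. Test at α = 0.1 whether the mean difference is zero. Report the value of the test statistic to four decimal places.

-0.5901

H0: μ_d = 0; H1: μ_d ≠ 0 (paired t-test on the differences, two-sided).
t = d̄/(s_d/√n) = -1.22/(8.27/√16) = -0.5901
df = n − 1 = 15
Two-sided p-value ≈ 0.564
Since p ≈ 0.564 > α = 0.1, fail to reject H0; the data do not provide sufficient evidence against H0.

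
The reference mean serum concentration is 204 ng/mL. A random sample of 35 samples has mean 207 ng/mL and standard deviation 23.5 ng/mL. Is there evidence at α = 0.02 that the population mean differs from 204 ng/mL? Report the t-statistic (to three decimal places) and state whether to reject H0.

t = 0.755; fail to reject H0

H0: μ = 204; H1: μ ≠ 204 (one-sample t-test, two-sided).
t = (x̄ − μ₀)/(s/√n) = (207 − 204)/(23.5/√35) = 0.755
df = n − 1 = 34
Two-sided p-value ≈ 0.4553
Since p ≈ 0.4553 > α = 0.02, fail to reject H0; the data do not provide sufficient evidence against H0.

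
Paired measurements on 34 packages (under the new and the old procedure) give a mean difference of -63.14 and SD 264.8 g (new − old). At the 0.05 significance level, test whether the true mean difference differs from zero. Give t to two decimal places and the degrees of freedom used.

t = -1.39, df = 33

H0: μ_d = 0; H1: μ_d ≠ 0 (paired t-test on the differences, two-sided).
t = d̄/(s_d/√n) = -63.14/(264.8/√34) = -1.39
df = n − 1 = 33
Two-sided p-value ≈ 0.1737
Since p ≈ 0.1737 > α = 0.05, fail to reject H0; the evidence is not statistically significant.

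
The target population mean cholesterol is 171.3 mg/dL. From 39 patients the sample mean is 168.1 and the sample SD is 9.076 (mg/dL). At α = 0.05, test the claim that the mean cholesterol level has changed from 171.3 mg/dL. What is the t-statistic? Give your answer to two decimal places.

-2.20

H0: μ = 171.3; H1: μ ≠ 171.3 (one-sample t-test, two-sided).
t = (x̄ − μ₀)/(s/√n) = (168.1 − 171.3)/(9.076/√39) = -2.20
df = n − 1 = 38
Two-sided p-value ≈ 0.034
Since p ≈ 0.034 < α = 0.05, reject H0; the evidence is statistically significant.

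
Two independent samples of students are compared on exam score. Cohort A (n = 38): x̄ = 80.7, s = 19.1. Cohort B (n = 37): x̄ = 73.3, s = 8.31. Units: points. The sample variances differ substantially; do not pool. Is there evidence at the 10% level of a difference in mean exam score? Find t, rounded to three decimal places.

Let group 1 = cohort A, group 2 = cohort B. H0: μ_1 = μ_2; H1: μ_1 ≠ μ_2 (Welch's two-sample t-test, two-sided).
t = (x̄_1 − x̄_2)/√(s_1²/n_1 + s_2²/n_2) = (80.7 − 73.3)/√(19.1²/38 + 8.31²/37) = 2.185
Welch–Satterthwaite df ≈ 50.81
Two-sided p-value ≈ 0.034
Since p ≈ 0.034 < α = 0.1, reject H0; the data support H1.

2.185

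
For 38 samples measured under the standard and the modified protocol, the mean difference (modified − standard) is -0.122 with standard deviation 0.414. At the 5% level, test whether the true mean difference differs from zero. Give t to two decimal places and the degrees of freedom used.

t = -1.82, df = 37

H0: μ_d = 0; H1: μ_d ≠ 0 (paired t-test on the differences, two-sided).
t = d̄/(s_d/√n) = -0.122/(0.414/√38) = -1.82
df = n − 1 = 37
Two-sided p-value ≈ 0.0774
Since p ≈ 0.0774 > α = 0.05, fail to reject H0; the data do not provide sufficient evidence against H0.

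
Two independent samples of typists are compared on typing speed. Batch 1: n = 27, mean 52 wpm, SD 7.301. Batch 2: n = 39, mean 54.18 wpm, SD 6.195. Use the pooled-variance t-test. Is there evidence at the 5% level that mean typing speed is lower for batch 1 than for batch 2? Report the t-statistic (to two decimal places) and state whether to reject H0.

Let group 1 = batch 1, group 2 = batch 2. H0: μ_1 = μ_2; H1: μ_1 < μ_2 (two-sample pooled-variance t-test, left-tailed).
s_p² = [(27−1)·7.301² + (39−1)·6.195²]/(27+39−2) = 44.4419
t = (52 − 54.18)/√[44.4419·(1/27 + 1/39)] = -1.31
df = n₁ + n₂ − 2 = 64
p-value = P(T ≤ -1.31) ≈ 0.0981
Since p ≈ 0.0981 > α = 0.05, fail to reject H0; the evidence is not statistically significant.

t = -1.31; fail to reject H0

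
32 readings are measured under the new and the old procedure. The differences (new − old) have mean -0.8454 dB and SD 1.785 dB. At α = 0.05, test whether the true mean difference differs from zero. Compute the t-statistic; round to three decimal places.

H0: μ_d = 0; H1: μ_d ≠ 0 (paired t-test on the differences, two-sided).
t = d̄/(s_d/√n) = -0.8454/(1.785/√32) = -2.679
df = n − 1 = 31
Two-sided p-value ≈ 0.0117
Since p ≈ 0.0117 < α = 0.05, reject H0; the data support H1.

-2.679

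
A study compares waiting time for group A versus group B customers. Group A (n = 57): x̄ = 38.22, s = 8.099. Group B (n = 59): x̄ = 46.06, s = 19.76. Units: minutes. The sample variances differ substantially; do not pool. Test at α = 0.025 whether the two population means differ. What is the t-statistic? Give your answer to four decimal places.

-2.8128

Let group 1 = group A, group 2 = group B. H0: μ_1 = μ_2; H1: μ_1 ≠ μ_2 (Welch's two-sample t-test, two-sided).
t = (x̄_1 − x̄_2)/√(s_1²/n_1 + s_2²/n_2) = (38.22 − 46.06)/√(8.099²/57 + 19.76²/59) = -2.8128
Welch–Satterthwaite df ≈ 77.50
Two-sided p-value ≈ 0.0062
Since p ≈ 0.0062 < α = 0.025, reject H0; the evidence is statistically significant.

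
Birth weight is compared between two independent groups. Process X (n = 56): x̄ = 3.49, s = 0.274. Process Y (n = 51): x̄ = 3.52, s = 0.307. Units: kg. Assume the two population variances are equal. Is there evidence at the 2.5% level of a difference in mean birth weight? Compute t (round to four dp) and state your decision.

t = -0.5341; fail to reject H0

Let group 1 = process X, group 2 = process Y. H0: μ_1 = μ_2; H1: μ_1 ≠ μ_2 (two-sample pooled-variance t-test, two-sided).
s_p² = [(56−1)·0.274² + (51−1)·0.307²]/(56+51−2) = 0.084206
t = (3.49 − 3.52)/√[0.084206·(1/56 + 1/51)] = -0.5341
df = n₁ + n₂ − 2 = 105
Two-sided p-value ≈ 0.594
Since p ≈ 0.594 > α = 0.025, fail to reject H0; the data do not provide sufficient evidence against H0.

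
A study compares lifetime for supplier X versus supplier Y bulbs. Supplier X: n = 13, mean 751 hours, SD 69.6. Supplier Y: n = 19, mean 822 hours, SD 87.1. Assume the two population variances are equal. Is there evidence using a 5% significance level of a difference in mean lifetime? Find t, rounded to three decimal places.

-2.449

Let group 1 = supplier X, group 2 = supplier Y. H0: μ_1 = μ_2; H1: μ_1 ≠ μ_2 (two-sample pooled-variance t-test, two-sided).
s_p² = [(13−1)·69.6² + (19−1)·87.1²]/(13+19−2) = 6489.51
t = (751 − 822)/√[6489.51·(1/13 + 1/19)] = -2.449
df = n₁ + n₂ − 2 = 30
Two-sided p-value ≈ 0.020
Since p ≈ 0.020 < α = 0.05, reject H0; the data support H1.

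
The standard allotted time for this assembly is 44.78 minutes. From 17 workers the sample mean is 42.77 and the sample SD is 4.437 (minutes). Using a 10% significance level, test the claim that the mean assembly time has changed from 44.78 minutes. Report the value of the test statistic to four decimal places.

-1.8678

H0: μ = 44.78; H1: μ ≠ 44.78 (one-sample t-test, two-sided).
t = (x̄ − μ₀)/(s/√n) = (42.77 − 44.78)/(4.437/√17) = -1.8678
df = n − 1 = 16
Two-sided p-value ≈ 0.080
Since p ≈ 0.080 < α = 0.1, reject H0; the evidence is statistically significant.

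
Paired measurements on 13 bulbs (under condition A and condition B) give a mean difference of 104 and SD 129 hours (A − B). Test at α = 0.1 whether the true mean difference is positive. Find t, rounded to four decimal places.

H0: μ_d = 0; H1: μ_d > 0 (paired t-test on the differences, right-tailed).
t = d̄/(s_d/√n) = 104/(129/√13) = 2.9068
df = n − 1 = 12
p-value = P(T ≥ 2.9068) ≈ 0.007
Since p ≈ 0.007 < α = 0.1, reject H0; the evidence is statistically significant.

2.9068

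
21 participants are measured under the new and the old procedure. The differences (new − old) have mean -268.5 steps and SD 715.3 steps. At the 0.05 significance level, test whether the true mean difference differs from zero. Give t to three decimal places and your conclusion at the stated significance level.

H0: μ_d = 0; H1: μ_d ≠ 0 (paired t-test on the differences, two-sided).
t = d̄/(s_d/√n) = -268.5/(715.3/√21) = -1.720
df = n − 1 = 20
Two-sided p-value ≈ 0.101
Since p ≈ 0.101 > α = 0.05, fail to reject H0; the evidence is not statistically significant.

t = -1.720; fail to reject H0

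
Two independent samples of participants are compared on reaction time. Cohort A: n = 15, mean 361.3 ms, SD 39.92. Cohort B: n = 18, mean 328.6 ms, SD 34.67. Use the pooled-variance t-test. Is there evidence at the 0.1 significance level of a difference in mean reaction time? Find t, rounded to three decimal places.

2.519

Let group 1 = cohort A, group 2 = cohort B. H0: μ_1 = μ_2; H1: μ_1 ≠ μ_2 (two-sample pooled-variance t-test, two-sided).
s_p² = [(15−1)·39.92² + (18−1)·34.67²]/(15+18−2) = 1378.86
t = (361.3 − 328.6)/√[1378.86·(1/15 + 1/18)] = 2.519
df = n₁ + n₂ − 2 = 31
Two-sided p-value ≈ 0.017
Since p ≈ 0.017 < α = 0.1, reject H0; the evidence is statistically significant.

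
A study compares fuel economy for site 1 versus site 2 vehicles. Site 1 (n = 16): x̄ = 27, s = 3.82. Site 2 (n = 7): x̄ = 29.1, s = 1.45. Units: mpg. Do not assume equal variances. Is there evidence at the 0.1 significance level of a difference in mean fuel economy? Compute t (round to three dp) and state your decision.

t = -1.907; reject H0

Let group 1 = site 1, group 2 = site 2. H0: μ_1 = μ_2; H1: μ_1 ≠ μ_2 (Welch's two-sample t-test, two-sided).
t = (x̄_1 − x̄_2)/√(s_1²/n_1 + s_2²/n_2) = (27 − 29.1)/√(3.82²/16 + 1.45²/7) = -1.907
Welch–Satterthwaite df ≈ 20.85
Two-sided p-value ≈ 0.070
Since p ≈ 0.070 < α = 0.1, reject H0; the evidence is statistically significant.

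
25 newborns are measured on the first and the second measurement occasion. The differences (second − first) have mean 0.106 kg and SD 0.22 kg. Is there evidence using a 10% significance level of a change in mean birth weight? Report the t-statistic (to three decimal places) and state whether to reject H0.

H0: μ_d = 0; H1: μ_d ≠ 0 (paired t-test on the differences, two-sided).
t = d̄/(s_d/√n) = 0.106/(0.22/√25) = 2.409
df = n − 1 = 24
Two-sided p-value ≈ 0.0240
Since p ≈ 0.0240 < α = 0.1, reject H0; the evidence is statistically significant.

t = 2.409; reject H0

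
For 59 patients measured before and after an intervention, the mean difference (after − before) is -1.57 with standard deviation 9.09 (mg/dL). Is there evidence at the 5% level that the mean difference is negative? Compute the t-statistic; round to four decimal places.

H0: μ_d = 0; H1: μ_d < 0 (paired t-test on the differences, left-tailed).
t = d̄/(s_d/√n) = -1.57/(9.09/√59) = -1.3267
df = n − 1 = 58
p-value = P(T ≤ -1.3267) ≈ 0.0949
Since p ≈ 0.0949 > α = 0.05, fail to reject H0; the evidence is not statistically significant.

-1.3267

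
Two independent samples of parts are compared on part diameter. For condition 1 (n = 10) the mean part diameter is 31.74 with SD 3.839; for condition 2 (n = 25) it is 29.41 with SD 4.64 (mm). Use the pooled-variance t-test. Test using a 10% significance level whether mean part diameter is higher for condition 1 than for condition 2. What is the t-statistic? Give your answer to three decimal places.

1.404

Let group 1 = condition 1, group 2 = condition 2. H0: μ_1 = μ_2; H1: μ_1 > μ_2 (two-sample pooled-variance t-test, right-tailed).
s_p² = [(10−1)·3.839² + (25−1)·4.64²]/(10+25−2) = 19.6773
t = (31.74 − 29.41)/√[19.6773·(1/10 + 1/25)] = 1.404
df = n₁ + n₂ − 2 = 33
p-value = P(T ≥ 1.404) ≈ 0.085
Since p ≈ 0.085 < α = 0.1, reject H0; the data support H1.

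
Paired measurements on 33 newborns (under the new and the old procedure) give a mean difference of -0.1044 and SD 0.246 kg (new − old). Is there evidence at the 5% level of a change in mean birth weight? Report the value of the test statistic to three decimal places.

-2.438

H0: μ_d = 0; H1: μ_d ≠ 0 (paired t-test on the differences, two-sided).
t = d̄/(s_d/√n) = -0.1044/(0.246/√33) = -2.438
df = n − 1 = 32
Two-sided p-value ≈ 0.021
Since p ≈ 0.021 < α = 0.05, reject H0; the data support H1.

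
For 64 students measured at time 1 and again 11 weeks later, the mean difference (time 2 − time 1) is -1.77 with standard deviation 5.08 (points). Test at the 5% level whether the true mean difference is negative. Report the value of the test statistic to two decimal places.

H0: μ_d = 0; H1: μ_d < 0 (paired t-test on the differences, left-tailed).
t = d̄/(s_d/√n) = -1.77/(5.08/√64) = -2.79
df = n − 1 = 63
p-value = P(T ≤ -2.79) ≈ 0.004
Since p ≈ 0.004 < α = 0.05, reject H0; the data support H1.

-2.79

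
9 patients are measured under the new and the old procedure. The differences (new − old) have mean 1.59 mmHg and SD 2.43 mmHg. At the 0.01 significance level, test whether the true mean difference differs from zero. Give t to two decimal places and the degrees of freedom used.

H0: μ_d = 0; H1: μ_d ≠ 0 (paired t-test on the differences, two-sided).
t = d̄/(s_d/√n) = 1.59/(2.43/√9) = 1.96
df = n − 1 = 8
Two-sided p-value ≈ 0.085
Since p ≈ 0.085 > α = 0.01, fail to reject H0; the data do not provide sufficient evidence against H0.

t = 1.96, df = 8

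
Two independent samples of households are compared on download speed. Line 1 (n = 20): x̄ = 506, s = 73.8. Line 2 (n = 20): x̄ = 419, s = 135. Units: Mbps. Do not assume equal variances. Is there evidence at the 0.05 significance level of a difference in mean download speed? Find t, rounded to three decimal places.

Let group 1 = line 1, group 2 = line 2. H0: μ_1 = μ_2; H1: μ_1 ≠ μ_2 (Welch's two-sample t-test, two-sided).
t = (x̄_1 − x̄_2)/√(s_1²/n_1 + s_2²/n_2) = (506 − 419)/√(73.8²/20 + 135²/20) = 2.529
Welch–Satterthwaite df ≈ 29.43
Two-sided p-value ≈ 0.017
Since p ≈ 0.017 < α = 0.05, reject H0; the evidence is statistically significant.

2.529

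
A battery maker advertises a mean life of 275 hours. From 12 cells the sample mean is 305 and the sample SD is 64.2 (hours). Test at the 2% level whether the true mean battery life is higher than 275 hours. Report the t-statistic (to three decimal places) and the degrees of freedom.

t = 1.619, df = 11

H0: μ = 275; H1: μ > 275 (one-sample t-test, right-tailed).
t = (x̄ − μ₀)/(s/√n) = (305 − 275)/(64.2/√12) = 1.619
df = n − 1 = 11
p-value = P(T ≥ 1.619) ≈ 0.067
Since p ≈ 0.067 > α = 0.02, fail to reject H0; the evidence is not statistically significant.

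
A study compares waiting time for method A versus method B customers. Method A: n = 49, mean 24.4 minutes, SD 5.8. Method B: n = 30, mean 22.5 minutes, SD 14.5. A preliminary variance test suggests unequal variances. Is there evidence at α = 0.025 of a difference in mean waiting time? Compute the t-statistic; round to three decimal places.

0.685

Let group 1 = method A, group 2 = method B. H0: μ_1 = μ_2; H1: μ_1 ≠ μ_2 (Welch's two-sample t-test, two-sided).
t = (x̄_1 − x̄_2)/√(s_1²/n_1 + s_2²/n_2) = (24.4 − 22.5)/√(5.8²/49 + 14.5²/30) = 0.685
Welch–Satterthwaite df ≈ 34.76
Two-sided p-value ≈ 0.4979
Since p ≈ 0.4979 > α = 0.025, fail to reject H0; the evidence is not statistically significant.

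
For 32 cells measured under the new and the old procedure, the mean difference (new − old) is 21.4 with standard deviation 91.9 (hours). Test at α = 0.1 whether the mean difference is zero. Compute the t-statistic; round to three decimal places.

H0: μ_d = 0; H1: μ_d ≠ 0 (paired t-test on the differences, two-sided).
t = d̄/(s_d/√n) = 21.4/(91.9/√32) = 1.317
df = n − 1 = 31
Two-sided p-value ≈ 0.1974
Since p ≈ 0.1974 > α = 0.1, fail to reject H0; the evidence is not statistically significant.

1.317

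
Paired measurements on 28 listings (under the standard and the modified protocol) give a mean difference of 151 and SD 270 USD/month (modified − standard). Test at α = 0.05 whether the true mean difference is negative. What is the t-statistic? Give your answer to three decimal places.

H0: μ_d = 0; H1: μ_d < 0 (paired t-test on the differences, left-tailed).
t = d̄/(s_d/√n) = 151/(270/√28) = 2.959
df = n − 1 = 27
p-value = P(T ≤ 2.959) ≈ 0.9968
Since p ≈ 0.9968 > α = 0.05, fail to reject H0; the data do not provide sufficient evidence against H0.

2.959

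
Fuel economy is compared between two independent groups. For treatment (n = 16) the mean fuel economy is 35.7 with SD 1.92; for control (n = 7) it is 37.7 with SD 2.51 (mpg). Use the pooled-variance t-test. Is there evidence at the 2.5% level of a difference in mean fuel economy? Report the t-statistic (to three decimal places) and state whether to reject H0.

t = -2.096; fail to reject H0

Let group 1 = treatment, group 2 = control. H0: μ_1 = μ_2; H1: μ_1 ≠ μ_2 (two-sample pooled-variance t-test, two-sided).
s_p² = [(16−1)·1.92² + (7−1)·2.51²]/(16+7−2) = 4.43317
t = (35.7 − 37.7)/√[4.43317·(1/16 + 1/7)] = -2.096
df = n₁ + n₂ − 2 = 21
Two-sided p-value ≈ 0.048
Since p ≈ 0.048 > α = 0.025, fail to reject H0; the evidence is not statistically significant.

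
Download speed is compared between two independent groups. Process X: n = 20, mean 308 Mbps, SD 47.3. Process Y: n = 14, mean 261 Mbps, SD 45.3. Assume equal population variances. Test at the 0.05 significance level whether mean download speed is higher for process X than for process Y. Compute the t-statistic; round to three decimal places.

2.901

Let group 1 = process X, group 2 = process Y. H0: μ_1 = μ_2; H1: μ_1 > μ_2 (two-sample pooled-variance t-test, right-tailed).
s_p² = [(20−1)·47.3² + (14−1)·45.3²]/(20+14−2) = 2162.05
t = (308 − 261)/√[2162.05·(1/20 + 1/14)] = 2.901
df = n₁ + n₂ − 2 = 32
p-value = P(T ≥ 2.901) ≈ 0.0033
Since p ≈ 0.0033 < α = 0.05, reject H0; the data support H1.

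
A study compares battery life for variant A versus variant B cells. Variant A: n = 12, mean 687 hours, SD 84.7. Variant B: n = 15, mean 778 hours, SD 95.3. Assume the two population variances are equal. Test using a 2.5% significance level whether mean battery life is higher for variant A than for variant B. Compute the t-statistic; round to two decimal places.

-2.59

Let group 1 = variant A, group 2 = variant B. H0: μ_1 = μ_2; H1: μ_1 > μ_2 (two-sample pooled-variance t-test, right-tailed).
s_p² = [(12−1)·84.7² + (15−1)·95.3²]/(12+15−2) = 8242.57
t = (687 − 778)/√[8242.57·(1/12 + 1/15)] = -2.59
df = n₁ + n₂ − 2 = 25
p-value = P(T ≥ -2.59) ≈ 0.9921
Since p ≈ 0.9921 > α = 0.025, fail to reject H0; the data do not provide sufficient evidence against H0.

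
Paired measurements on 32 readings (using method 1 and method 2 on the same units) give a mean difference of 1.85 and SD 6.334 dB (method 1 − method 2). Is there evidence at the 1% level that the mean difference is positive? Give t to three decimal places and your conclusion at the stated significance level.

t = 1.652; fail to reject H0

H0: μ_d = 0; H1: μ_d > 0 (paired t-test on the differences, right-tailed).
t = d̄/(s_d/√n) = 1.85/(6.334/√32) = 1.652
df = n − 1 = 31
p-value = P(T ≥ 1.652) ≈ 0.054
Since p ≈ 0.054 > α = 0.01, fail to reject H0; the evidence is not statistically significant.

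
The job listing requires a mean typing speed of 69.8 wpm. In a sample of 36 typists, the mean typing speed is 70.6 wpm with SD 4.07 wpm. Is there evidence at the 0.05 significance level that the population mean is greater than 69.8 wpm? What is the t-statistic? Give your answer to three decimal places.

H0: μ = 69.8; H1: μ > 69.8 (one-sample t-test, right-tailed).
t = (x̄ − μ₀)/(s/√n) = (70.6 − 69.8)/(4.07/√36) = 1.179
df = n − 1 = 35
p-value = P(T ≥ 1.179) ≈ 0.123
Since p ≈ 0.123 > α = 0.05, fail to reject H0; the data do not provide sufficient evidence against H0.

1.179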